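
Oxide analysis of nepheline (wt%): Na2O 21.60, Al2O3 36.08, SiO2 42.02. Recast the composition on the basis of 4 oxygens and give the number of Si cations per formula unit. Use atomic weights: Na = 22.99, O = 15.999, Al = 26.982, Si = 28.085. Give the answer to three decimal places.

Na2O (M=61.979): mol = 0.34851; Na = 0.69702, O = 0.34851.
Al2O3 (M=101.961): mol = 0.35386; Al = 0.70772, O = 1.06158.
SiO2 (M=60.083): mol = 0.69937; Si = 0.69937, O = 1.39874.
ΣO = 2.80883; factor = 4/ΣO = 1.42408.
Si apfu = 0.69937 × 1.42408 = 0.996.

0.996 Si apfu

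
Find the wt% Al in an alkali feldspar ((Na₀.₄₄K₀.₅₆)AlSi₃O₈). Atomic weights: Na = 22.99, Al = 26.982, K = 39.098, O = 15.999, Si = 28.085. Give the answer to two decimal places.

9.95 weight percent

Formula mass = 0.44*22.99 + 0.56*39.098 + 1*26.982 + 3*28.085 + 8*15.999 = 271.239 g/mol, of which 26.982 g is Al.
So Al makes up 26.982/271.239 = 0.0995 of the mass, i.e. 9.95%.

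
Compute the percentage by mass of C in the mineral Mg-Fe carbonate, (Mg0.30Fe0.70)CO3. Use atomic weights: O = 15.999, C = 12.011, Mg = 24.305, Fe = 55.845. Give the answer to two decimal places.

Formula mass = 0.30*24.305 + 0.70*55.845 + 1*12.011 + 3*15.999 = 106.391 g/mol, of which 12.011 g is C.
So C makes up 12.011/106.391 = 0.1129 of the mass, i.e. 11.29%.

11.29 weight percent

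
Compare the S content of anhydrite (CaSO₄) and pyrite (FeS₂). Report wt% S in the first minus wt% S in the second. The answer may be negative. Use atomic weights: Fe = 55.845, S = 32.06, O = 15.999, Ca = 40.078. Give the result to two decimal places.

-29.90 percentage points

M(CaSO₄) = 136.134 g/mol, so wt% S = 32.060/136.134 × 100 = 23.55%.
M(FeS₂) = 119.965 g/mol, so wt% S = 64.120/119.965 × 100 = 53.45%.
23.55 − 53.45 = -29.90 pp.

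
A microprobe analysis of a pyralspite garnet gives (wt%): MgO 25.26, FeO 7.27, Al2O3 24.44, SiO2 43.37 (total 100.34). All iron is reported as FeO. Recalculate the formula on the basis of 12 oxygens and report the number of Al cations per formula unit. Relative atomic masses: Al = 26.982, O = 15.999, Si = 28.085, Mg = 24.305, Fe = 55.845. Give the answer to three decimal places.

25.26 wt% MgO ÷ 40.304 g/mol = 0.62674 mol, giving 0.62674 Mg and 0.62674 O.
7.27 wt% FeO ÷ 71.844 g/mol = 0.10119 mol, giving 0.10119 Fe and 0.10119 O.
24.44 wt% Al2O3 ÷ 101.961 g/mol = 0.23970 mol, giving 0.47940 Al and 0.71910 O.
43.37 wt% SiO2 ÷ 60.083 g/mol = 0.72183 mol, giving 0.72183 Si and 1.44366 O.
Oxygen sums to 2.89069; scaling by 12/2.89069 = 4.15126 puts the formula on 12 O.
Al: 0.47940 × 4.15126 = 1.990 atoms per formula unit.

1.990 Al apfu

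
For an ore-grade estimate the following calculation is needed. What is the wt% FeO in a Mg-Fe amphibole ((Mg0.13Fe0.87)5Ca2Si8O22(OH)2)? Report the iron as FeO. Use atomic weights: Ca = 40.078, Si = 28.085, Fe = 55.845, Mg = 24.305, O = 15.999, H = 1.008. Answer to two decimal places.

Molar mass of (Mg0.13Fe0.87)5Ca2Si8O22(OH)2 = 0.65×24.305 + 4.35×55.845 + 2×40.078 + 8×28.085 + 24×15.999 + 2×1.008 = 949.552 g/mol.
Each formula unit contains 4.35 Fe, equivalent to 4.35/1 = 4.3500 mol FeO.
M(FeO) = 1×55.845 + 1×15.999 = 71.844 g/mol.
Mass of FeO per formula unit = 4.3500 × 71.844 = 312.521 g.
FeO wt% = 312.521 / 949.552 × 100 = 32.91%.

32.91 wt%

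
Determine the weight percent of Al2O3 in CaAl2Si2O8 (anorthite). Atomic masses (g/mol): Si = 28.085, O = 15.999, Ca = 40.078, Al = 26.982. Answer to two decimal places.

M(CaAl2Si2O8) = 278.204 g/mol; M(Al2O3) = 101.961 g/mol.
Moles Al2O3 per formula unit = 2 Al ÷ 2 = 1.0000.
Al2O3 fraction = (1.0000 × 101.961) / 278.204 = 101.961/278.204 = 0.3665.

36.65 wt%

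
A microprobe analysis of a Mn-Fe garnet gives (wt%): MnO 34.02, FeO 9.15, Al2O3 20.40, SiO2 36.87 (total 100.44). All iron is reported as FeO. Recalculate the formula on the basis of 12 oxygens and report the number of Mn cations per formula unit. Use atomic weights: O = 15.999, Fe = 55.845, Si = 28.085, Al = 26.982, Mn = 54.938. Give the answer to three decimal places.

2.364 Mn apfu

34.02 wt% MnO ÷ 70.937 g/mol = 0.47958 mol, giving 0.47958 Mn and 0.47958 O.
9.15 wt% FeO ÷ 71.844 g/mol = 0.12736 mol, giving 0.12736 Fe and 0.12736 O.
20.40 wt% Al2O3 ÷ 101.961 g/mol = 0.20008 mol, giving 0.40016 Al and 0.60024 O.
36.87 wt% SiO2 ÷ 60.083 g/mol = 0.61365 mol, giving 0.61365 Si and 1.22730 O.
Oxygen sums to 2.43448; scaling by 12/2.43448 = 4.92918 puts the formula on 12 O.
Mn: 0.47958 × 4.92918 = 2.364 atoms per formula unit.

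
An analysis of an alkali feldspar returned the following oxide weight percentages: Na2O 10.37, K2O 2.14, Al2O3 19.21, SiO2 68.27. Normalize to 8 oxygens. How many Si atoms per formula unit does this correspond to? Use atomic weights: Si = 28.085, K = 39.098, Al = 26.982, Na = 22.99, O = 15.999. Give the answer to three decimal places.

10.37 wt% Na2O ÷ 61.979 g/mol = 0.16731 mol, giving 0.33462 Na and 0.16731 O.
2.14 wt% K2O ÷ 94.195 g/mol = 0.02272 mol, giving 0.04544 K and 0.02272 O.
19.21 wt% Al2O3 ÷ 101.961 g/mol = 0.18841 mol, giving 0.37682 Al and 0.56523 O.
68.27 wt% SiO2 ÷ 60.083 g/mol = 1.13626 mol, giving 1.13626 Si and 2.27252 O.
Oxygen sums to 3.02778; scaling by 8/3.02778 = 2.64220 puts the formula on 8 O.
Si: 1.13626 × 2.64220 = 3.002 atoms per formula unit.

3.002 Si apfu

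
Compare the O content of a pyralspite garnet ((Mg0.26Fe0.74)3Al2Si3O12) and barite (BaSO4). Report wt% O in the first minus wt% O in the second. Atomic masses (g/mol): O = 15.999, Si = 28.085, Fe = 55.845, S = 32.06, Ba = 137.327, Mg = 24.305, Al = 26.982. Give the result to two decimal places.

13.16 percentage points

M((Mg0.26Fe0.74)3Al2Si3O12) = 473.141 g/mol, so wt% O = 191.988/473.141 × 100 = 40.58%.
M(BaSO4) = 233.383 g/mol, so wt% O = 63.996/233.383 × 100 = 27.42%.
40.58 − 27.42 = 13.16 pp.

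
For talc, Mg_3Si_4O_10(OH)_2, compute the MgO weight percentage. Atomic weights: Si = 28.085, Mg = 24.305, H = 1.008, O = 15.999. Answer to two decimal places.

31.88 wt%

Formula mass = 379.259 g/mol.
3 Mg → 3.0000 mol MgO per formula unit; M(MgO) = 40.304, so MgO mass = 120.912 g.
120.912/379.259 × 100 = 31.88 wt%.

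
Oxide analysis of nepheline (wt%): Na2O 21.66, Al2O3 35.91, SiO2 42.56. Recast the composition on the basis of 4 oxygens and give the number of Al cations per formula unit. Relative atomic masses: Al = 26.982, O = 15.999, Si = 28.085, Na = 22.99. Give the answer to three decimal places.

0.998 Al apfu

Na2O (M=61.979): mol = 0.34947; Na = 0.69894, O = 0.34947.
Al2O3 (M=101.961): mol = 0.35219; Al = 0.70438, O = 1.05657.
SiO2 (M=60.083): mol = 0.70835; Si = 0.70835, O = 1.41670.
ΣO = 2.82274; factor = 4/ΣO = 1.41706.
Al apfu = 0.70438 × 1.41706 = 0.998.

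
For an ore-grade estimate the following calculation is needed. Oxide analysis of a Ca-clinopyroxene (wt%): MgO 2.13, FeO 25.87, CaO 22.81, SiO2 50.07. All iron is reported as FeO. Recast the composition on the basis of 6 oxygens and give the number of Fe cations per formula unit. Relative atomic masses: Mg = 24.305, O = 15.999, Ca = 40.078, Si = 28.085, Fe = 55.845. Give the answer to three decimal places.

0.869 Fe apfu

MgO: 2.13/40.304 = 0.05285 mol → 0.05285 mol Mg, 0.05285 mol O.
FeO: 25.87/71.844 = 0.36009 mol → 0.36009 mol Fe, 0.36009 mol O.
CaO: 22.81/56.077 = 0.40676 mol → 0.40676 mol Ca, 0.40676 mol O.
SiO2: 50.07/60.083 = 0.83335 mol → 0.83335 mol Si, 1.66670 mol O.
Total oxygen = 2.48640 mol. Normalization factor = 6/2.48640 = 2.41313.
Fe per 6 O = 0.36009 × 2.41313 = 0.869.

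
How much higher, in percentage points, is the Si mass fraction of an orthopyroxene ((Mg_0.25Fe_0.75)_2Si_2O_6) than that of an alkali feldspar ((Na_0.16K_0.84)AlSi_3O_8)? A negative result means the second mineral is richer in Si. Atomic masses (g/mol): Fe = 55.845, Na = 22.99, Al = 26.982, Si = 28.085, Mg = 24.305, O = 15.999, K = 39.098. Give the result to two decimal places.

-7.91 percentage points

M((Mg_0.25Fe_0.75)_2Si_2O_6) = 248.084 g/mol, so wt% Si = 56.170/248.084 × 100 = 22.64%.
M((Na_0.16K_0.84)AlSi_3O_8) = 275.750 g/mol, so wt% Si = 84.255/275.750 × 100 = 30.55%.
22.64 − 30.55 = -7.91 pp.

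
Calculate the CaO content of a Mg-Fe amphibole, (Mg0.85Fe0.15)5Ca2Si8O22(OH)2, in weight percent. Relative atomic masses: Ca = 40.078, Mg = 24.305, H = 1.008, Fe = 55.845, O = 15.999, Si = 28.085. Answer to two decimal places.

M((Mg0.85Fe0.15)5Ca2Si8O22(OH)2) = 836.008 g/mol; M(CaO) = 56.077 g/mol.
Moles CaO per formula unit = 2 Ca ÷ 1 = 2.0000.
CaO fraction = (2.0000 × 56.077) / 836.008 = 112.154/836.008 = 0.1342.

13.42 wt%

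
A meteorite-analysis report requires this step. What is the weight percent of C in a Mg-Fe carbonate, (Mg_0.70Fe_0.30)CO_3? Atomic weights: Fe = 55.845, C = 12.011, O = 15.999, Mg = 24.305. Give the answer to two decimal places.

12.81 wt%

Formula mass = 0.70·24.305 + 0.30·55.845 + 1·12.011 + 3·15.999 = 93.775 g/mol, of which 12.011 g is C.
So C makes up 12.011/93.775 = 0.1281 of the mass, i.e. 12.81%.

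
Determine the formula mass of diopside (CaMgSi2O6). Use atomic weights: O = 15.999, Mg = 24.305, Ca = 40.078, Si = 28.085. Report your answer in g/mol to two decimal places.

Ca: 1 × 40.078 = 40.0780
Mg: 1 × 24.305 = 24.3050
Si: 2 × 28.085 = 56.1700
O: 6 × 15.999 = 95.9940
Summing the contributions gives the formula mass.

216.55 g/mol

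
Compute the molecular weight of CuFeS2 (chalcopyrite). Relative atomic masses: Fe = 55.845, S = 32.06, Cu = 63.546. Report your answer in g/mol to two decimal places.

M = 1×63.546 + 1×55.845 + 2×32.06

183.51 g/mol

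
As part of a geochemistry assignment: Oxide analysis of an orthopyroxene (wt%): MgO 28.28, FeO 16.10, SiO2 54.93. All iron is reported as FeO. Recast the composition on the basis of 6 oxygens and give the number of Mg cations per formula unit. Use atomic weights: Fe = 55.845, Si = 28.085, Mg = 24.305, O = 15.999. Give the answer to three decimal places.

MgO: 28.28/40.304 = 0.70167 mol → 0.70167 mol Mg, 0.70167 mol O.
FeO: 16.10/71.844 = 0.22410 mol → 0.22410 mol Fe, 0.22410 mol O.
SiO2: 54.93/60.083 = 0.91424 mol → 0.91424 mol Si, 1.82848 mol O.
Total oxygen = 2.75425 mol. Normalization factor = 6/2.75425 = 2.17845.
Mg per 6 O = 0.70167 × 2.17845 = 1.529.

1.529 Mg apfu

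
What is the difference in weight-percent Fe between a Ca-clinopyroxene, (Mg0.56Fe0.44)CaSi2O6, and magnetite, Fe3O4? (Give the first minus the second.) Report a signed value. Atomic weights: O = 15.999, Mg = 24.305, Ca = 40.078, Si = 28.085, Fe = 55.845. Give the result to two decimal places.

Fe in (Mg0.56Fe0.44)CaSi2O6: molar mass 230.425 g/mol; 0.44×55.845 = 24.572 g → 10.66 wt%.
Fe in Fe3O4: molar mass 231.531 g/mol; 3×55.845 = 167.535 g → 72.36 wt%.
Difference = 10.66 − 72.36 = -61.70 percentage points.

-61.70 percentage points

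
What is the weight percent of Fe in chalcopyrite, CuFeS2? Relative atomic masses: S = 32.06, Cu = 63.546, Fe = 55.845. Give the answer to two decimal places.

30.43 mass %

M(CuFeS2) = 183.511 g/mol.
Fe contributes 1 × 55.845 = 55.845 g per mole.
55.845/183.511 = 0.3043 → 30.43%.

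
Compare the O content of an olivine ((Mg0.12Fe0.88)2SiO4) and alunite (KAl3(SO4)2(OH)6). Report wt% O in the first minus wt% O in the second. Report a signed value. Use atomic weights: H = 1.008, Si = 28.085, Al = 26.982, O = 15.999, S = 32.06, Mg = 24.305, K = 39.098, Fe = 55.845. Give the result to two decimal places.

First mineral: 63.996 g O in 196.201 g formula = 32.62 wt% O.
Second mineral: 223.986 g O in 414.198 g formula = 54.08 wt% O.
32.62% − 54.08% gives a difference of -21.46 percentage points.

-21.46 percentage points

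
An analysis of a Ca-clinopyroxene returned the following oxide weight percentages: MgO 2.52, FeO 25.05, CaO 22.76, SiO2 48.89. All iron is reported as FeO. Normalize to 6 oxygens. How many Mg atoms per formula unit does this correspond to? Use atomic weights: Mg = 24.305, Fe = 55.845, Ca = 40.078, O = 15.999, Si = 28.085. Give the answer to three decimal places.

MgO: 2.52/40.304 = 0.06252 mol → 0.06252 mol Mg, 0.06252 mol O.
FeO: 25.05/71.844 = 0.34867 mol → 0.34867 mol Fe, 0.34867 mol O.
CaO: 22.76/56.077 = 0.40587 mol → 0.40587 mol Ca, 0.40587 mol O.
SiO2: 48.89/60.083 = 0.81371 mol → 0.81371 mol Si, 1.62742 mol O.
Total oxygen = 2.44448 mol. Normalization factor = 6/2.44448 = 2.45451.
Mg per 6 O = 0.06252 × 2.45451 = 0.153.

0.153 Mg apfu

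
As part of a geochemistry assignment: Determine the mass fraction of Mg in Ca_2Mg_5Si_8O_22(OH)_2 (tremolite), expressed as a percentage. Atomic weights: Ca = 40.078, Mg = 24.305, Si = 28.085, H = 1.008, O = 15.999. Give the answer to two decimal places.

Formula mass = 2×40.078 + 5×24.305 + 8×28.085 + 24×15.999 + 2×1.008 = 812.353 g/mol, of which 121.525 g is Mg.
So Mg makes up 121.525/812.353 = 0.1496 of the mass, i.e. 14.96%.

14.96 mass %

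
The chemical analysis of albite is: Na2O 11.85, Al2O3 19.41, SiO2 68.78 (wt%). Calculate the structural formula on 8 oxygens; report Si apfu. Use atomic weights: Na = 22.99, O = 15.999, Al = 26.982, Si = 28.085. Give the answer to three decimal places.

3.001 Si apfu

11.85 wt% Na2O ÷ 61.979 g/mol = 0.19119 mol, giving 0.38238 Na and 0.19119 O.
19.41 wt% Al2O3 ÷ 101.961 g/mol = 0.19037 mol, giving 0.38074 Al and 0.57111 O.
68.78 wt% SiO2 ÷ 60.083 g/mol = 1.14475 mol, giving 1.14475 Si and 2.28950 O.
Oxygen sums to 3.05180; scaling by 8/3.05180 = 2.62140 puts the formula on 8 O.
Si: 1.14475 × 2.62140 = 3.001 atoms per formula unit.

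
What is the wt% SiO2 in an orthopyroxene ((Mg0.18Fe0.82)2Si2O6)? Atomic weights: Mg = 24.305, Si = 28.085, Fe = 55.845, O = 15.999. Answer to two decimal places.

Molar mass of (Mg0.18Fe0.82)2Si2O6 = 0.36·24.305 + 1.64·55.845 + 2·28.085 + 6·15.999 = 252.500 g/mol.
Each formula unit contains 2 Si, equivalent to 2/1 = 2.0000 mol SiO2.
M(SiO2) = 1×28.085 + 2×15.999 = 60.083 g/mol.
Mass of SiO2 per formula unit = 2.0000 × 60.083 = 120.166 g.
SiO2 wt% = 120.166 / 252.500 × 100 = 47.59%.

47.59 wt%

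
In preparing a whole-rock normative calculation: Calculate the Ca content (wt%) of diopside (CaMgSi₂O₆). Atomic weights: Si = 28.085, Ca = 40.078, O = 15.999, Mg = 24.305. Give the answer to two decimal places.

18.51 wt%

M(CaMgSi₂O₆) = 216.547 g/mol.
Ca contributes 1 × 40.078 = 40.078 g per mole.
40.078/216.547 = 0.1851 → 18.51%.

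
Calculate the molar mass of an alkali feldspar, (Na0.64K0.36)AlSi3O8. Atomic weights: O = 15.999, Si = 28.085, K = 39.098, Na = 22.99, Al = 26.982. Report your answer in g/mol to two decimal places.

268.02 g/mol

The formula mass is the sum 0.64*22.99 + 0.36*39.098 + 1*26.982 + 3*28.085 + 8*15.999.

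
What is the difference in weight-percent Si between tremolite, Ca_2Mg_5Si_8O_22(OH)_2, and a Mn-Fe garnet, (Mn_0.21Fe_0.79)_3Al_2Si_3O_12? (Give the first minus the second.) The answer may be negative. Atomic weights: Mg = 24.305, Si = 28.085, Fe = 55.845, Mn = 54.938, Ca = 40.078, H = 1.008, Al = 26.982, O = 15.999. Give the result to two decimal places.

M(Ca_2Mg_5Si_8O_22(OH)_2) = 812.353 g/mol, so wt% Si = 224.680/812.353 × 100 = 27.66%.
M((Mn_0.21Fe_0.79)_3Al_2Si_3O_12) = 497.171 g/mol, so wt% Si = 84.255/497.171 × 100 = 16.95%.
27.66 − 16.95 = 10.71 pp.

10.71 percentage points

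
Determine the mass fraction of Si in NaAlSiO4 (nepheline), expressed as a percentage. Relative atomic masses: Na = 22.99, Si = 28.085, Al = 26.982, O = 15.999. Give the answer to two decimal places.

Formula mass = 1·22.99 + 1·26.982 + 1·28.085 + 4·15.999 = 142.053 g/mol, of which 28.085 g is Si.
So Si makes up 28.085/142.053 = 0.1977 of the mass, i.e. 19.77%.

19.77 wt%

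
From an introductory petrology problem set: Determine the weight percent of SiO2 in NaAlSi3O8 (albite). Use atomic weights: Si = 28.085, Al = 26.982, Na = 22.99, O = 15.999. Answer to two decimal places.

M(NaAlSi3O8) = 262.219 g/mol; M(SiO2) = 60.083 g/mol.
Moles SiO2 per formula unit = 3 Si ÷ 1 = 3.0000.
SiO2 fraction = (3.0000 × 60.083) / 262.219 = 180.249/262.219 = 0.6874.

68.74 wt%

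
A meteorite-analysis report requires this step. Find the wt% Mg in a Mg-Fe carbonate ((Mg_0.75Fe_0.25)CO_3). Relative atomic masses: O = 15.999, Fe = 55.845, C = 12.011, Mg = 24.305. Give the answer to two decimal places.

Molar mass of (Mg_0.75Fe_0.25)CO_3: 0.75×24.305 + 0.25×55.845 + 1×12.011 + 3×15.999 = 92.198 g/mol.
Mass of Mg per formula unit: 0.75 × 24.305 = 18.229 g.
Weight fraction Mg = 18.229 / 92.198 = 0.1977.

19.77 wt%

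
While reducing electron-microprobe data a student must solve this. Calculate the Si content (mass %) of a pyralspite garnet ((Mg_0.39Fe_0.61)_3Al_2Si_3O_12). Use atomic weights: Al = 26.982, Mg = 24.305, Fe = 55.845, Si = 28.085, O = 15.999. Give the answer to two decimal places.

18.28 mass %

M((Mg_0.39Fe_0.61)_3Al_2Si_3O_12) = 460.840 g/mol.
Si contributes 3 × 28.085 = 84.255 g per mole.
84.255/460.840 = 0.1828 → 18.28%.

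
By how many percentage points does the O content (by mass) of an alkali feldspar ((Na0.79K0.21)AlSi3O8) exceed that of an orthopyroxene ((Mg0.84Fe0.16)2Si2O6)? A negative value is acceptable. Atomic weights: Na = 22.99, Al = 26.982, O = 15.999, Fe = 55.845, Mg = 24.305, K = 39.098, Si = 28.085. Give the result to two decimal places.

First mineral: 127.992 g O in 265.602 g formula = 48.19 wt% O.
Second mineral: 95.994 g O in 210.867 g formula = 45.52 wt% O.
48.19% − 45.52% gives a difference of 2.67 percentage points.

2.67 percentage points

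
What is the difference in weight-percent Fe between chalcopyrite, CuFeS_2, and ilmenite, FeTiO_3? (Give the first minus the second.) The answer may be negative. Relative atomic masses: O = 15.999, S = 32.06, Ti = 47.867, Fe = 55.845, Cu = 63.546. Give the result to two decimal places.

M(CuFeS_2) = 183.511 g/mol, so wt% Fe = 55.845/183.511 × 100 = 30.43%.
M(FeTiO_3) = 151.709 g/mol, so wt% Fe = 55.845/151.709 × 100 = 36.81%.
30.43 − 36.81 = -6.38 pp.

-6.38 percentage points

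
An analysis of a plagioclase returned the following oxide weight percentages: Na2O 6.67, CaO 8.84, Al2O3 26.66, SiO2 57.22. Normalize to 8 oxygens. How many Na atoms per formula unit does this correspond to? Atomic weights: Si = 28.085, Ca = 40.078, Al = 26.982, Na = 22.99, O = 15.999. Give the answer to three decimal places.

6.67 wt% Na2O ÷ 61.979 g/mol = 0.10762 mol, giving 0.21524 Na and 0.10762 O.
8.84 wt% CaO ÷ 56.077 g/mol = 0.15764 mol, giving 0.15764 Ca and 0.15764 O.
26.66 wt% Al2O3 ÷ 101.961 g/mol = 0.26147 mol, giving 0.52294 Al and 0.78441 O.
57.22 wt% SiO2 ÷ 60.083 g/mol = 0.95235 mol, giving 0.95235 Si and 1.90470 O.
Oxygen sums to 2.95437; scaling by 8/2.95437 = 2.70785 puts the formula on 8 O.
Na: 0.21524 × 2.70785 = 0.583 atoms per formula unit.

0.583 Na apfu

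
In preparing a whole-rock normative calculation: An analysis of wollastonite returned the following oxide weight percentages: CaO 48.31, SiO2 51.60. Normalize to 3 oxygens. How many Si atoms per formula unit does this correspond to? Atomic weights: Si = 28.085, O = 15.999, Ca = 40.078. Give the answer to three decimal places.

0.999 Si apfu

48.31 wt% CaO ÷ 56.077 g/mol = 0.86149 mol, giving 0.86149 Ca and 0.86149 O.
51.60 wt% SiO2 ÷ 60.083 g/mol = 0.85881 mol, giving 0.85881 Si and 1.71762 O.
Oxygen sums to 2.57911; scaling by 3/2.57911 = 1.16319 puts the formula on 3 O.
Si: 0.85881 × 1.16319 = 0.999 atoms per formula unit.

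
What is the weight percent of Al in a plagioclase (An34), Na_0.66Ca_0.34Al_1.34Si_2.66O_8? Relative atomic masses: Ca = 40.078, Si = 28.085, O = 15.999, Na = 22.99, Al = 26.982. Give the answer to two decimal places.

13.51 mass %

Molar mass of Na_0.66Ca_0.34Al_1.34Si_2.66O_8: 0.66×22.99 + 0.34×40.078 + 1.34×26.982 + 2.66×28.085 + 8×15.999 = 267.654 g/mol.
Mass of Al per formula unit: 1.34 × 26.982 = 36.156 g.
Weight fraction Al = 36.156 / 267.654 = 0.1351.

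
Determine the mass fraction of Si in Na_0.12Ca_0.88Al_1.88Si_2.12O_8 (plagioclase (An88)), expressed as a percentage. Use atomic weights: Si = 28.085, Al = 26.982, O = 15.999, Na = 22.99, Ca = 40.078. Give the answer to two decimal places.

M(Na_0.12Ca_0.88Al_1.88Si_2.12O_8) = 276.286 g/mol.
Si contributes 2.12 × 28.085 = 59.540 g per mole.
59.540/276.286 = 0.2155 → 21.55%.

21.55 wt%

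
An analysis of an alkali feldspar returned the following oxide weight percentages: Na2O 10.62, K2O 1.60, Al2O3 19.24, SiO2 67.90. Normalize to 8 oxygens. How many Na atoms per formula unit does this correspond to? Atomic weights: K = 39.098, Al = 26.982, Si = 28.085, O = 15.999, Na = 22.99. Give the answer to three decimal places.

Na2O: 10.62/61.979 = 0.17135 mol → 0.34270 mol Na, 0.17135 mol O.
K2O: 1.60/94.195 = 0.01699 mol → 0.03398 mol K, 0.01699 mol O.
Al2O3: 19.24/101.961 = 0.18870 mol → 0.37740 mol Al, 0.56610 mol O.
SiO2: 67.90/60.083 = 1.13010 mol → 1.13010 mol Si, 2.26020 mol O.
Total oxygen = 3.01464 mol. Normalization factor = 8/3.01464 = 2.65372.
Na per 8 O = 0.34270 × 2.65372 = 0.909.

0.909 Na apfu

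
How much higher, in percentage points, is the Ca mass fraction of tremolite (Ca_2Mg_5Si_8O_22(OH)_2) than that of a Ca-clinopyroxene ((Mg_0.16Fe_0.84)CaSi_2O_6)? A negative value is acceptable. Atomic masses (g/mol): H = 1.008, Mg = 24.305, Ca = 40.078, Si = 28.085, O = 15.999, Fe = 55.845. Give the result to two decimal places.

M(Ca_2Mg_5Si_8O_22(OH)_2) = 812.353 g/mol, so wt% Ca = 80.156/812.353 × 100 = 9.87%.
M((Mg_0.16Fe_0.84)CaSi_2O_6) = 243.041 g/mol, so wt% Ca = 40.078/243.041 × 100 = 16.49%.
9.87 − 16.49 = -6.62 pp.

-6.62 percentage points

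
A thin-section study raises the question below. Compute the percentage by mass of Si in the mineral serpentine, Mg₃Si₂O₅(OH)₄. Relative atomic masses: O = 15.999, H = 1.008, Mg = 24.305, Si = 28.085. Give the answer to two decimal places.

M(Mg₃Si₂O₅(OH)₄) = 277.108 g/mol.
Si contributes 2 × 28.085 = 56.170 g per mole.
56.170/277.108 = 0.2027 → 20.27%.

20.27 wt%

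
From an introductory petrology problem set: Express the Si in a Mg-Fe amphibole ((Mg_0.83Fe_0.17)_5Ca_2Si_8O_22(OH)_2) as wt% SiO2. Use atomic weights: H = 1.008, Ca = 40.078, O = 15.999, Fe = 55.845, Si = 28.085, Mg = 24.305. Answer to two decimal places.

57.28 wt%

Molar mass of (Mg_0.83Fe_0.17)_5Ca_2Si_8O_22(OH)_2 = 4.15×24.305 + 0.85×55.845 + 2×40.078 + 8×28.085 + 24×15.999 + 2×1.008 = 839.162 g/mol.
Each formula unit contains 8 Si, equivalent to 8/1 = 8.0000 mol SiO2.
M(SiO2) = 1×28.085 + 2×15.999 = 60.083 g/mol.
Mass of SiO2 per formula unit = 8.0000 × 60.083 = 480.664 g.
SiO2 wt% = 480.664 / 839.162 × 100 = 57.28%.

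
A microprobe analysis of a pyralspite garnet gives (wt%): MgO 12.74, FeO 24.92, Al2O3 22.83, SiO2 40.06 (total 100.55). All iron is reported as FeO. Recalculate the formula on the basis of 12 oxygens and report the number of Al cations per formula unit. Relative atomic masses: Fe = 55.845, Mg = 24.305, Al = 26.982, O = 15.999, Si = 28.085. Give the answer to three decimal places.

MgO (M=40.304): mol = 0.31610; Mg = 0.31610, O = 0.31610.
FeO (M=71.844): mol = 0.34686; Fe = 0.34686, O = 0.34686.
Al2O3 (M=101.961): mol = 0.22391; Al = 0.44782, O = 0.67173.
SiO2 (M=60.083): mol = 0.66674; Si = 0.66674, O = 1.33348.
ΣO = 2.66817; factor = 12/ΣO = 4.49746.
Al apfu = 0.44782 × 4.49746 = 2.014.

2.014 Al apfu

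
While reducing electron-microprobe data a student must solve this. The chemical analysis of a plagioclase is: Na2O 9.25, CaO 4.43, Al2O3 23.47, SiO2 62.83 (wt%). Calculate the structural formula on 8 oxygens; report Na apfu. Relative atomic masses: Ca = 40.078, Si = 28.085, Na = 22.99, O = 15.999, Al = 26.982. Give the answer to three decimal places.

9.25 wt% Na2O ÷ 61.979 g/mol = 0.14924 mol, giving 0.29848 Na and 0.14924 O.
4.43 wt% CaO ÷ 56.077 g/mol = 0.07900 mol, giving 0.07900 Ca and 0.07900 O.
23.47 wt% Al2O3 ÷ 101.961 g/mol = 0.23019 mol, giving 0.46038 Al and 0.69057 O.
62.83 wt% SiO2 ÷ 60.083 g/mol = 1.04572 mol, giving 1.04572 Si and 2.09144 O.
Oxygen sums to 3.01025; scaling by 8/3.01025 = 2.65759 puts the formula on 8 O.
Na: 0.29848 × 2.65759 = 0.793 atoms per formula unit.

0.793 Na apfu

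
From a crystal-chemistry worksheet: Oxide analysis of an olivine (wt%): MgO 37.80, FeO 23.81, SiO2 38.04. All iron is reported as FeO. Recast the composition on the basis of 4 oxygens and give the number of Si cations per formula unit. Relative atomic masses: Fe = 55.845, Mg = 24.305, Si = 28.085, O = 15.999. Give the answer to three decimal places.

37.80 wt% MgO ÷ 40.304 g/mol = 0.93787 mol, giving 0.93787 Mg and 0.93787 O.
23.81 wt% FeO ÷ 71.844 g/mol = 0.33141 mol, giving 0.33141 Fe and 0.33141 O.
38.04 wt% SiO2 ÷ 60.083 g/mol = 0.63312 mol, giving 0.63312 Si and 1.26624 O.
Oxygen sums to 2.53552; scaling by 4/2.53552 = 1.57759 puts the formula on 4 O.
Si: 0.63312 × 1.57759 = 0.999 atoms per formula unit.

0.999 Si apfu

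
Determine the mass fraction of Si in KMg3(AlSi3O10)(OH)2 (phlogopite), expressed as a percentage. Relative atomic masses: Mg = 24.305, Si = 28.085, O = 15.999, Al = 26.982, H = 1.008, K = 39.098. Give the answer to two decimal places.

20.19 mass %

Formula mass = 1×39.098 + 3×24.305 + 1×26.982 + 3×28.085 + 12×15.999 + 2×1.008 = 417.254 g/mol, of which 84.255 g is Si.
So Si makes up 84.255/417.254 = 0.2019 of the mass, i.e. 20.19%.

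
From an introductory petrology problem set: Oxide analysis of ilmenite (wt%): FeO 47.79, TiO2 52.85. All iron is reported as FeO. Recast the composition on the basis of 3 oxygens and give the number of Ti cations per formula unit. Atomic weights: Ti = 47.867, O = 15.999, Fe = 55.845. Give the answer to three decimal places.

0.998 Ti apfu

FeO (M=71.844): mol = 0.66519; Fe = 0.66519, O = 0.66519.
TiO2 (M=79.865): mol = 0.66174; Ti = 0.66174, O = 1.32348.
ΣO = 1.98867; factor = 3/ΣO = 1.50855.
Ti apfu = 0.66174 × 1.50855 = 0.998.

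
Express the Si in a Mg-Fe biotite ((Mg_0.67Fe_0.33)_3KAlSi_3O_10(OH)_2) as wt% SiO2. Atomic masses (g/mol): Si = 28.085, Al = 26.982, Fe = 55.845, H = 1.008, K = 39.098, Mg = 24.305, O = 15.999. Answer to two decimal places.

Formula mass = 448.479 g/mol.
3 Si → 3.0000 mol SiO2 per formula unit; M(SiO2) = 60.083, so SiO2 mass = 180.249 g.
180.249/448.479 × 100 = 40.19 wt%.

40.19 wt%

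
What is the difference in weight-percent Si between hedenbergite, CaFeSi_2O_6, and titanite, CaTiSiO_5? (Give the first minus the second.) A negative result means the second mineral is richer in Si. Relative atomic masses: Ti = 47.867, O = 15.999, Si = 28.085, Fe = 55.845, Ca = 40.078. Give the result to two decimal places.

8.31 percentage points

Si in CaFeSi_2O_6: molar mass 248.087 g/mol; 2×28.085 = 56.170 g → 22.64 wt%.
Si in CaTiSiO_5: molar mass 196.025 g/mol; 1×28.085 = 28.085 g → 14.33 wt%.
Difference = 22.64 − 14.33 = 8.31 percentage points.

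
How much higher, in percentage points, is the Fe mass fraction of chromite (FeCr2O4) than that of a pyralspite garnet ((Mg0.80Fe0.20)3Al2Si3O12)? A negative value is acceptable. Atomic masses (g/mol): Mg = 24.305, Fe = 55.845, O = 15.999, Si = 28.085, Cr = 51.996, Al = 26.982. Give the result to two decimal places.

Fe in FeCr2O4: molar mass 223.833 g/mol; 1×55.845 = 55.845 g → 24.95 wt%.
Fe in (Mg0.80Fe0.20)3Al2Si3O12: molar mass 422.046 g/mol; 0.60×55.845 = 33.507 g → 7.94 wt%.
Difference = 24.95 − 7.94 = 17.01 percentage points.

17.01 percentage points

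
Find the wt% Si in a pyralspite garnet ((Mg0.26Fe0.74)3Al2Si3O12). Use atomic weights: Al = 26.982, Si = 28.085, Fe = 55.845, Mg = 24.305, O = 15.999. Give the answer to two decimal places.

17.81 mass %

Formula mass = 0.78·24.305 + 2.22·55.845 + 2·26.982 + 3·28.085 + 12·15.999 = 473.141 g/mol, of which 84.255 g is Si.
So Si makes up 84.255/473.141 = 0.1781 of the mass, i.e. 17.81%.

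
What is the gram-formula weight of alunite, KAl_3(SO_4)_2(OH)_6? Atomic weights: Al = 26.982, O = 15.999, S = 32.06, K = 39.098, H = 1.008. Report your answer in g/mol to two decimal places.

414.20 g/mol

M = 1*39.098 + 3*26.982 + 2*32.06 + 14*15.999 + 6*1.008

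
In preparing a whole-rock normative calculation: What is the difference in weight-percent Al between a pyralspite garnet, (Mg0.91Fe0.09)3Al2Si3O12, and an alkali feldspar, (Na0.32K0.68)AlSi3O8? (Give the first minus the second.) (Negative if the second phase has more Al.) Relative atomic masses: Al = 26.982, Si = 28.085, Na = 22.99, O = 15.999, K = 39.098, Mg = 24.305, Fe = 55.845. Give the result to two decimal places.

First mineral: 53.964 g Al in 411.638 g formula = 13.11 wt% Al.
Second mineral: 26.982 g Al in 273.172 g formula = 9.88 wt% Al.
13.11% − 9.88% gives a difference of 3.23 percentage points.

3.23 percentage points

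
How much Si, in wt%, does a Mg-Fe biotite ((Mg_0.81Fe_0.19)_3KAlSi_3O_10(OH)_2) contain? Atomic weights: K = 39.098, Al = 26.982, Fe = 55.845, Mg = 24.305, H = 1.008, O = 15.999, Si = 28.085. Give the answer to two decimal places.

19.36 wt%

Molar mass of (Mg_0.81Fe_0.19)_3KAlSi_3O_10(OH)_2: 2.43×24.305 + 0.57×55.845 + 1×39.098 + 1×26.982 + 3×28.085 + 12×15.999 + 2×1.008 = 435.232 g/mol.
Mass of Si per formula unit: 3 × 28.085 = 84.255 g.
Weight fraction Si = 84.255 / 435.232 = 0.1936.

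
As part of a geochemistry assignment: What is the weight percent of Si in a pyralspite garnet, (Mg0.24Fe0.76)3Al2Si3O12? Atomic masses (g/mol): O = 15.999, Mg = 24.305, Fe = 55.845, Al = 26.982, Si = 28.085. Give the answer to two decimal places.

Molar mass of (Mg0.24Fe0.76)3Al2Si3O12: 0.72×24.305 + 2.28×55.845 + 2×26.982 + 3×28.085 + 12×15.999 = 475.033 g/mol.
Mass of Si per formula unit: 3 × 28.085 = 84.255 g.
Weight fraction Si = 84.255 / 475.033 = 0.1774.

17.74 wt%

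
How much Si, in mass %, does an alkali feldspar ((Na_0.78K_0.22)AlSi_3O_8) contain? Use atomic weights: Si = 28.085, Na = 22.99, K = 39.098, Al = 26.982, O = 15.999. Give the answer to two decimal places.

Molar mass of (Na_0.78K_0.22)AlSi_3O_8: 0.78·22.99 + 0.22·39.098 + 1·26.982 + 3·28.085 + 8·15.999 = 265.763 g/mol.
Mass of Si per formula unit: 3 × 28.085 = 84.255 g.
Weight fraction Si = 84.255 / 265.763 = 0.3170.

31.70 mass %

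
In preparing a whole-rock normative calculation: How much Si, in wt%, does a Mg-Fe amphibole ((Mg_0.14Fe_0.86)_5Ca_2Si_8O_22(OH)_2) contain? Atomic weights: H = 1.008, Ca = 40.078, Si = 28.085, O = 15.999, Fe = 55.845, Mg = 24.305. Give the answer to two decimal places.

23.70 wt%

M((Mg_0.14Fe_0.86)_5Ca_2Si_8O_22(OH)_2) = 947.975 g/mol.
Si contributes 8 × 28.085 = 224.680 g per mole.
224.680/947.975 = 0.2370 → 23.70%.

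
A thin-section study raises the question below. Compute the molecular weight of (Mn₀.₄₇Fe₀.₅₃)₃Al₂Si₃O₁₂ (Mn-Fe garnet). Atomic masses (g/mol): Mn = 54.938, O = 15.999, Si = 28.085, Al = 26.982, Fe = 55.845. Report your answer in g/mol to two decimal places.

The formula mass is the sum 1.41·54.938 + 1.59·55.845 + 2·26.982 + 3·28.085 + 12·15.999.

496.46 g/mol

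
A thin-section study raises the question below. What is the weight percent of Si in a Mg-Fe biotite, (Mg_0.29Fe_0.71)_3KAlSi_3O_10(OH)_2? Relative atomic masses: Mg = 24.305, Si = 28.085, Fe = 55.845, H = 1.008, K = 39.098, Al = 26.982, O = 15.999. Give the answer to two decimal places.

17.39 wt%

Molar mass of (Mg_0.29Fe_0.71)_3KAlSi_3O_10(OH)_2: 0.87*24.305 + 2.13*55.845 + 1*39.098 + 1*26.982 + 3*28.085 + 12*15.999 + 2*1.008 = 484.434 g/mol.
Mass of Si per formula unit: 3 × 28.085 = 84.255 g.
Weight fraction Si = 84.255 / 484.434 = 0.1739.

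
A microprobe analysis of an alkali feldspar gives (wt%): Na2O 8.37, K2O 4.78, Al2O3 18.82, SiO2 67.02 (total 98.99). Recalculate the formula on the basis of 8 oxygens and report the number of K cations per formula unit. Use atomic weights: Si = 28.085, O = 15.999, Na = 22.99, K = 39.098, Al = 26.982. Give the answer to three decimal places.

0.273 K apfu

Na2O (M=61.979): mol = 0.13505; Na = 0.27010, O = 0.13505.
K2O (M=94.195): mol = 0.05075; K = 0.10150, O = 0.05075.
Al2O3 (M=101.961): mol = 0.18458; Al = 0.36916, O = 0.55374.
SiO2 (M=60.083): mol = 1.11546; Si = 1.11546, O = 2.23092.
ΣO = 2.97046; factor = 8/ΣO = 2.69319.
K apfu = 0.10150 × 2.69319 = 0.273.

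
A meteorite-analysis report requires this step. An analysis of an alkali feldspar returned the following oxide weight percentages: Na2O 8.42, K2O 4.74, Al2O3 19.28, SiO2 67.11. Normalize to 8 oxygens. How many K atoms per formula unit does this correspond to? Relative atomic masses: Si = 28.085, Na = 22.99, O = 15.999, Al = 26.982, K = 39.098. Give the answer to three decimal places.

8.42 wt% Na2O ÷ 61.979 g/mol = 0.13585 mol, giving 0.27170 Na and 0.13585 O.
4.74 wt% K2O ÷ 94.195 g/mol = 0.05032 mol, giving 0.10064 K and 0.05032 O.
19.28 wt% Al2O3 ÷ 101.961 g/mol = 0.18909 mol, giving 0.37818 Al and 0.56727 O.
67.11 wt% SiO2 ÷ 60.083 g/mol = 1.11695 mol, giving 1.11695 Si and 2.23390 O.
Oxygen sums to 2.98734; scaling by 8/2.98734 = 2.67797 puts the formula on 8 O.
K: 0.10064 × 2.67797 = 0.270 atoms per formula unit.

0.270 K apfu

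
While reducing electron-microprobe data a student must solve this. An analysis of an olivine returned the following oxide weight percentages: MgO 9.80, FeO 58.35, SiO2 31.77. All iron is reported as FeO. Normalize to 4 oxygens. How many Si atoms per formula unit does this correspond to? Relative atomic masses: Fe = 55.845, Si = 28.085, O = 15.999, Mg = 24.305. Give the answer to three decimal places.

1.001 Si apfu

9.80 wt% MgO ÷ 40.304 g/mol = 0.24315 mol, giving 0.24315 Mg and 0.24315 O.
58.35 wt% FeO ÷ 71.844 g/mol = 0.81218 mol, giving 0.81218 Fe and 0.81218 O.
31.77 wt% SiO2 ÷ 60.083 g/mol = 0.52877 mol, giving 0.52877 Si and 1.05754 O.
Oxygen sums to 2.11287; scaling by 4/2.11287 = 1.89316 puts the formula on 4 O.
Si: 0.52877 × 1.89316 = 1.001 atoms per formula unit.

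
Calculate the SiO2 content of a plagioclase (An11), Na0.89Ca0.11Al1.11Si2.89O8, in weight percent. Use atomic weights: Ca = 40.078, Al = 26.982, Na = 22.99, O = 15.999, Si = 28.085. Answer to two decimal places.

M(Na0.89Ca0.11Al1.11Si2.89O8) = 263.977 g/mol; M(SiO2) = 60.083 g/mol.
Moles SiO2 per formula unit = 2.89 Si ÷ 1 = 2.8900.
SiO2 fraction = (2.8900 × 60.083) / 263.977 = 173.640/263.977 = 0.6578.

65.78 wt%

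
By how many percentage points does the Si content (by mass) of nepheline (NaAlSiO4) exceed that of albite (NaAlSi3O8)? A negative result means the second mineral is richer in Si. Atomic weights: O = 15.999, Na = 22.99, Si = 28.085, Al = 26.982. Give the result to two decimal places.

Si in NaAlSiO4: molar mass 142.053 g/mol; 1×28.085 = 28.085 g → 19.77 wt%.
Si in NaAlSi3O8: molar mass 262.219 g/mol; 3×28.085 = 84.255 g → 32.13 wt%.
Difference = 19.77 − 32.13 = -12.36 percentage points.

-12.36 percentage points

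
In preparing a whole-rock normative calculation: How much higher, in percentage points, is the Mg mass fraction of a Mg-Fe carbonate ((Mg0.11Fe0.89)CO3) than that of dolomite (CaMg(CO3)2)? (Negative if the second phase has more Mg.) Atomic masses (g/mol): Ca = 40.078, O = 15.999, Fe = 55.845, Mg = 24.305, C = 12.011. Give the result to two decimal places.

Mg in (Mg0.11Fe0.89)CO3: molar mass 112.384 g/mol; 0.11×24.305 = 2.674 g → 2.38 wt%.
Mg in CaMg(CO3)2: molar mass 184.399 g/mol; 1×24.305 = 24.305 g → 13.18 wt%.
Difference = 2.38 − 13.18 = -10.80 percentage points.

-10.80 percentage points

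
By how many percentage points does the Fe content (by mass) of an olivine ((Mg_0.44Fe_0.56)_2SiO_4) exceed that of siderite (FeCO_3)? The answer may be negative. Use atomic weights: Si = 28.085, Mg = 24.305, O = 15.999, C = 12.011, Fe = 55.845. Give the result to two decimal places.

-12.67 percentage points

Fe in (Mg_0.44Fe_0.56)_2SiO_4: molar mass 176.016 g/mol; 1.12×55.845 = 62.546 g → 35.53 wt%.
Fe in FeCO_3: molar mass 115.853 g/mol; 1×55.845 = 55.845 g → 48.20 wt%.
Difference = 35.53 − 48.20 = -12.67 percentage points.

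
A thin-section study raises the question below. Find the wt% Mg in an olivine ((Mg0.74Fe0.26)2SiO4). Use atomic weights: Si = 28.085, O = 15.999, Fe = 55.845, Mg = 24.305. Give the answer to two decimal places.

Formula mass = 1.48×24.305 + 0.52×55.845 + 1×28.085 + 4×15.999 = 157.092 g/mol, of which 35.971 g is Mg.
So Mg makes up 35.971/157.092 = 0.2290 of the mass, i.e. 22.90%.

22.90 weight percent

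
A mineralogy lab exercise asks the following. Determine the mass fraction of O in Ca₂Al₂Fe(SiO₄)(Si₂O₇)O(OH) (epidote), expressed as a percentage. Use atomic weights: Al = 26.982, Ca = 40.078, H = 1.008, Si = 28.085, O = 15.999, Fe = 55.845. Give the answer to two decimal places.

M(Ca₂Al₂Fe(SiO₄)(Si₂O₇)O(OH)) = 483.215 g/mol.
O contributes 13 × 15.999 = 207.987 g per mole.
207.987/483.215 = 0.4304 → 43.04%.

43.04 weight percent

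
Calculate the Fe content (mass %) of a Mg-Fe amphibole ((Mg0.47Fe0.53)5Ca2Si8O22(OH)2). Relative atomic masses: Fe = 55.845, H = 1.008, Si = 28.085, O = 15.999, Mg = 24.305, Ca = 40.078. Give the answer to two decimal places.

Molar mass of (Mg0.47Fe0.53)5Ca2Si8O22(OH)2: 2.35*24.305 + 2.65*55.845 + 2*40.078 + 8*28.085 + 24*15.999 + 2*1.008 = 895.934 g/mol.
Mass of Fe per formula unit: 2.65 × 55.845 = 147.989 g.
Weight fraction Fe = 147.989 / 895.934 = 0.1652.

16.52 mass %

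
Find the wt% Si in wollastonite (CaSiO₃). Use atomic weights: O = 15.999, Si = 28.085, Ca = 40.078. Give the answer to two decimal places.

24.18 weight percent

Molar mass of CaSiO₃: 1*40.078 + 1*28.085 + 3*15.999 = 116.160 g/mol.
Mass of Si per formula unit: 1 × 28.085 = 28.085 g.
Weight fraction Si = 28.085 / 116.160 = 0.2418.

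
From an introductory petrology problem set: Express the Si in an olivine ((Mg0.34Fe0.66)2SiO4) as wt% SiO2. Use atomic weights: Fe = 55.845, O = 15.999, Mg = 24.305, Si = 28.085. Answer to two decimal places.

Formula mass = 182.324 g/mol.
1 Si → 1.0000 mol SiO2 per formula unit; M(SiO2) = 60.083, so SiO2 mass = 60.083 g.
60.083/182.324 × 100 = 32.95 wt%.

32.95 wt%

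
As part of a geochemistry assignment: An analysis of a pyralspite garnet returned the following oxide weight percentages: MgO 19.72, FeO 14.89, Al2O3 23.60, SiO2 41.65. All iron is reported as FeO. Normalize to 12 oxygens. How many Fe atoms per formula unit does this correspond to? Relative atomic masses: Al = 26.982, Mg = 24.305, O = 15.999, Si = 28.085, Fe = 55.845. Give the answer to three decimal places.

MgO: 19.72/40.304 = 0.48928 mol → 0.48928 mol Mg, 0.48928 mol O.
FeO: 14.89/71.844 = 0.20725 mol → 0.20725 mol Fe, 0.20725 mol O.
Al2O3: 23.60/101.961 = 0.23146 mol → 0.46292 mol Al, 0.69438 mol O.
SiO2: 41.65/60.083 = 0.69321 mol → 0.69321 mol Si, 1.38642 mol O.
Total oxygen = 2.77733 mol. Normalization factor = 12/2.77733 = 4.32070.
Fe per 12 O = 0.20725 × 4.32070 = 0.895.

0.895 Fe apfu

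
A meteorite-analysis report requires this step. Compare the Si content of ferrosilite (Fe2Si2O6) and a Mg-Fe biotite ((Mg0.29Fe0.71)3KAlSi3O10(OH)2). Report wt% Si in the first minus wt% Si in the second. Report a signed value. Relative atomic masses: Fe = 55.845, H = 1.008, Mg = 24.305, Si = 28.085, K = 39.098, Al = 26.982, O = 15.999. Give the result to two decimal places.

First mineral: 56.170 g Si in 263.854 g formula = 21.29 wt% Si.
Second mineral: 84.255 g Si in 484.434 g formula = 17.39 wt% Si.
21.29% − 17.39% gives a difference of 3.90 percentage points.

3.90 percentage points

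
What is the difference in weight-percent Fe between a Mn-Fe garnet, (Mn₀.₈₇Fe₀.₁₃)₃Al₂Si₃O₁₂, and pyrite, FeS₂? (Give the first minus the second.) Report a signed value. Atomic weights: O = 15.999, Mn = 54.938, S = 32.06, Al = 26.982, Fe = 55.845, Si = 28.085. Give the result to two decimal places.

First mineral: 21.780 g Fe in 495.375 g formula = 4.40 wt% Fe.
Second mineral: 55.845 g Fe in 119.965 g formula = 46.55 wt% Fe.
4.40% − 46.55% gives a difference of -42.15 percentage points.

-42.15 percentage points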